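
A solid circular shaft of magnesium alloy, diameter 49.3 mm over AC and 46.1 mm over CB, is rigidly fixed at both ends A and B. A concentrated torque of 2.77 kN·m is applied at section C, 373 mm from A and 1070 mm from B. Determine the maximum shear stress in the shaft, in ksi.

13.5 ksi

Compatibility: T_A·a/J_AC = T_B·b/J_CB with T_A + T_B = T₀.
J_AC = 5.80×10^-7 m⁴, J_CB = 4.43×10^-7 m⁴, so T_A = T₀·(J_AC/a)/((J_AC/a)+(J_CB/b)) = 2187 N·m, T_B = 582.9 N·m.
τ in each portion: τ_AC = 9.30×10^7 Pa, τ_CB = 3.03×10^7 Pa; maximum is in AC.
τ_max = T_AC·r/J = 2187·0.0246/5.80×10^-7 = 9.296×10^7 Pa.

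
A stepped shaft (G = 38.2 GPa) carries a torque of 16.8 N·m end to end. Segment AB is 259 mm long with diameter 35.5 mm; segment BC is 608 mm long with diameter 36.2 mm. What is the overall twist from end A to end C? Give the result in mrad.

J_AB = π(0.0355)⁴/32 = 1.56×10^-7 m⁴; J_BC = π(0.0362)⁴/32 = 1.69×10^-7 m⁴.
θ = (T/G)·Σ L_i/J_i = (16.80/38.2×10⁹)·(0.259/1.56×10^-7 + 0.608/1.69×10^-7) = 2.317×10^-3 rad.

2.32 mrad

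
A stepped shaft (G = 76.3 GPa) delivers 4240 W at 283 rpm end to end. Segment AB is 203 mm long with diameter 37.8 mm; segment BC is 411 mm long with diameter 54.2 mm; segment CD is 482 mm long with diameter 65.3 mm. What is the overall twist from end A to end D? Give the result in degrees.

ω = 2π·283/60 = 29.64 rad/s, so T = P/ω = 4240 / 29.64 = 143.1 N·m.
J_AB = π(0.0378)⁴/32 = 2.00×10^-7 m⁴; J_BC = π(0.0542)⁴/32 = 8.47×10^-7 m⁴; J_CD = π(0.0653)⁴/32 = 1.79×10^-6 m⁴.
θ = (T/G)·Σ L_i/J_i = (143.1/76.3×10⁹)·(0.203/2.00×10^-7 + 0.411/8.47×10^-7 + 0.482/1.79×10^-6) = 3.315×10^-3 rad.

0.190°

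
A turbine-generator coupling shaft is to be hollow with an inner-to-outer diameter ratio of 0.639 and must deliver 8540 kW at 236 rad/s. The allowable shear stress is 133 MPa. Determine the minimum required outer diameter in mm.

118 mm

ω = 236 rad/s, so T = P/ω = 8540×10³ / 236.0 = 36190 N·m.
For a hollow shaft with d_i/d_o = 0.639: τ_max = 16T/(π d_o³ (1−k⁴)), so d_o = [16T/(π τ_allow (1−k⁴))]^(1/3) = [16·36190/(π·1.33×10^8·0.8333)]^(1/3) = 0.1185 m.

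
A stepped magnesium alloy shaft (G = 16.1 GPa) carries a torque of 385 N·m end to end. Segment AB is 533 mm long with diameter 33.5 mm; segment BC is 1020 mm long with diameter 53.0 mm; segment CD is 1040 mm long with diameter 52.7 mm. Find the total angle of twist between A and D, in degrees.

9.59°

J_AB = π(0.0335)⁴/32 = 1.24×10^-7 m⁴; J_BC = π(0.0530)⁴/32 = 7.75×10^-7 m⁴; J_CD = π(0.0527)⁴/32 = 7.57×10^-7 m⁴.
θ = (T/G)·Σ L_i/J_i = (385.0/16.1×10⁹)·(0.533/1.24×10^-7 + 1.02/7.75×10^-7 + 1.04/7.57×10^-7) = 0.1674 rad.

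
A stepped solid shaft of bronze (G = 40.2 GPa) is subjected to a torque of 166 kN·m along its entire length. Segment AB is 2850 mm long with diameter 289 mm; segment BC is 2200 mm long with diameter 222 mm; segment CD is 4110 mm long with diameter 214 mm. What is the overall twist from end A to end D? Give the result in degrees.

7.89°

J_AB = π(0.289)⁴/32 = 6.85×10^-4 m⁴; J_BC = π(0.222)⁴/32 = 2.38×10^-4 m⁴; J_CD = π(0.214)⁴/32 = 2.06×10^-4 m⁴.
θ = (T/G)·Σ L_i/J_i = (166000/40.2×10⁹)·(2.85/6.85×10^-4 + 2.20/2.38×10^-4 + 4.11/2.06×10^-4) = 0.1377 rad.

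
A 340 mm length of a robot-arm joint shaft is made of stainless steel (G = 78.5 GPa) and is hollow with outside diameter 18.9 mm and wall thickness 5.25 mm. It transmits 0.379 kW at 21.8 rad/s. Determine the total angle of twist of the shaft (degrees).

ω = 21.8 rad/s, so T = P/ω = 0.379×10³ / 21.80 = 17.39 N·m.
J = π(d_o⁴ − d_i⁴)/32 = π(0.0189⁴ − 0.00840⁴)/32 = 1.204×10^-8 m⁴.
θ = T·L/(G·J) = 17.39 × 0.340 / (78.5×10⁹ × 1.204×10^-8) = 6.255×10^-3 rad.

0.358°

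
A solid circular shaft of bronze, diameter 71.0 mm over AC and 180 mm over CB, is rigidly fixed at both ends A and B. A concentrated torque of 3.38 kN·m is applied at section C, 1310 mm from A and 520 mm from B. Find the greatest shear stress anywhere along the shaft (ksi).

0.424 ksi

Compatibility: T_A·a/J_AC = T_B·b/J_CB with T_A + T_B = T₀.
J_AC = 2.49×10^-6 m⁴, J_CB = 1.03×10^-4 m⁴, so T_A = T₀·(J_AC/a)/((J_AC/a)+(J_CB/b)) = 32.17 N·m, T_B = 3348 N·m.
τ in each portion: τ_AC = 4.58×10^5 Pa, τ_CB = 2.92×10^6 Pa; maximum is in CB.
τ_max = T_CB·r/J = 3348·0.0900/1.03×10^-4 = 2.924×10^6 Pa.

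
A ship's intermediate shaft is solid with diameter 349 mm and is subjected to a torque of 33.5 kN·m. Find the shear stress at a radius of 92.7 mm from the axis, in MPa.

2.13 MPa

J = πd⁴/32 = π(0.349)⁴/32 = 1.456×10^-3 m⁴.
Shear stress varies linearly with radius: τ = T·r/J = 33500 × 0.0927 / 1.456×10^-3 = 2.132×10^6 Pa.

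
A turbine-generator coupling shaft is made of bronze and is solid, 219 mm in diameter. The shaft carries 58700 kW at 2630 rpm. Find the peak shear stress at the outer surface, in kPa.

103000 kPa

ω = 2π·2630/60 = 275.4 rad/s, so T = P/ω = 58700×10³ / 275.4 = 213100 N·m.
J = πd⁴/32 = π(0.219)⁴/32 = 2.258×10^-4 m⁴.
τ_max = T·r/J = 213100 × 0.110 / 2.258×10^-4 = 1.033×10^8 Pa.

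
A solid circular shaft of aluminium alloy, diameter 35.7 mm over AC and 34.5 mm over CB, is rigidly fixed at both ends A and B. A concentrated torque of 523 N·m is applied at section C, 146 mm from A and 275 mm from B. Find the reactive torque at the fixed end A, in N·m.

357 N·m

Compatibility: T_A·a/J_AC = T_B·b/J_CB with T_A + T_B = T₀.
J_AC = 1.59×10^-7 m⁴, J_CB = 1.39×10^-7 m⁴, so T_A = T₀·(J_AC/a)/((J_AC/a)+(J_CB/b)) = 357.5 N·m, T_B = 165.5 N·m.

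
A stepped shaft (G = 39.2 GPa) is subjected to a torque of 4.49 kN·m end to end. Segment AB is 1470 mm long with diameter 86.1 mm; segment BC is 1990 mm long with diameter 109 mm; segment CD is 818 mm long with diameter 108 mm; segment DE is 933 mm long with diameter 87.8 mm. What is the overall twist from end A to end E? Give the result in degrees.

J_AB = π(0.0861)⁴/32 = 5.40×10^-6 m⁴; J_BC = π(0.109)⁴/32 = 1.39×10^-5 m⁴; J_CD = π(0.108)⁴/32 = 1.34×10^-5 m⁴; J_DE = π(0.0878)⁴/32 = 5.83×10^-6 m⁴.
θ = (T/G)·Σ L_i/J_i = (4490/39.2×10⁹)·(1.47/5.40×10^-6 + 1.99/1.39×10^-5 + 0.818/1.34×10^-5 + 0.933/5.83×10^-6) = 0.07299 rad.

4.18°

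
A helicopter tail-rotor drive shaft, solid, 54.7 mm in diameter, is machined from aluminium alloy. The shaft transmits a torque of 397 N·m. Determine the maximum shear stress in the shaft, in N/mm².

J = πd⁴/32 = π(0.0547)⁴/32 = 8.789×10^-7 m⁴.
τ_max = T·r/J = 397.0 × 0.0274 / 8.789×10^-7 = 1.235×10^7 Pa.

12.4 N/mm²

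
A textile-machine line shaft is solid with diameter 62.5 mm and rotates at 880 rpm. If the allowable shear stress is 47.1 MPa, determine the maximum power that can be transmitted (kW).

J = πd⁴/32 = π(0.0625)⁴/32 = 1.498×10^-6 m⁴.
T_max = τ_allow·J/r = 4.71×10^7 × 1.498×10^-6 / 0.0312 = 2258 N·m.
ω = 2π·880/60 = 92.15 rad/s, so P_max = T_max·ω = 2.081×10^5 W.

208 kW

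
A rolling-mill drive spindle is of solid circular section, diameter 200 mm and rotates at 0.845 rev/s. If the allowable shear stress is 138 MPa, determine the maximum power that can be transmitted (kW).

1150 kW

J = πd⁴/32 = π(0.200)⁴/32 = 1.571×10^-4 m⁴.
T_max = τ_allow·J/r = 1.38×10^8 × 1.571×10^-4 / 0.100 = 216800 N·m.
ω = 2π·0.845 = 5.309 rad/s, so P_max = T_max·ω = 1.151×10^6 W.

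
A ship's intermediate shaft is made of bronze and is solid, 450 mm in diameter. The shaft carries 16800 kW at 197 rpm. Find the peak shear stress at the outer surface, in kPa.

45500 kPa

ω = 2π·197/60 = 20.63 rad/s, so T = P/ω = 16800×10³ / 20.63 = 814400 N·m.
J = πd⁴/32 = π(0.450)⁴/32 = 4.026×10^-3 m⁴.
τ_max = T·r/J = 814400 × 0.225 / 4.026×10^-3 = 4.551×10^7 Pa.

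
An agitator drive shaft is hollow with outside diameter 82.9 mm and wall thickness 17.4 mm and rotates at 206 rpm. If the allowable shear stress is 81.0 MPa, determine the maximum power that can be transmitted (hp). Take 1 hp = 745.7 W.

J = π(d_o⁴ − d_i⁴)/32 = π(0.0829⁴ − 0.0481⁴)/32 = 4.111×10^-6 m⁴.
T_max = τ_allow·J/r = 8.10×10^7 × 4.111×10^-6 / 0.0415 = 8034 N·m.
ω = 2π·206/60 = 21.57 rad/s, so P_max = T_max·ω = 1.733×10^5 W.

232 hp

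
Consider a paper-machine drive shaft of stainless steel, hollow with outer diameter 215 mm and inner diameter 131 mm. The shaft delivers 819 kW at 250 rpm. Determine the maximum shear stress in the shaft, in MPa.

ω = 2π·250/60 = 26.18 rad/s, so T = P/ω = 819×10³ / 26.18 = 31280 N·m.
J = π(d_o⁴ − d_i⁴)/32 = π(0.215⁴ − 0.131⁴)/32 = 1.809×10^-4 m⁴.
τ_max = T·r/J = 31280 × 0.107 / 1.809×10^-4 = 1.859×10^7 Pa.

18.6 MPa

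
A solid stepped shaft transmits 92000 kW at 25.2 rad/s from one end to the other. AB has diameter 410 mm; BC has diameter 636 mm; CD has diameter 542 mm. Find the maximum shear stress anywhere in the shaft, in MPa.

ω = 25.2 rad/s, so T = P/ω = 92000×10³ / 25.20 = 3.651e6 N·m.
Under the same torque, τ_max = 16T/(πd³) is largest where d is smallest — segment AB (d = 410 mm).
τ_max = 16·3.651e6/(π·(0.410)³) = 2.698×10^8 Pa.

270 MPa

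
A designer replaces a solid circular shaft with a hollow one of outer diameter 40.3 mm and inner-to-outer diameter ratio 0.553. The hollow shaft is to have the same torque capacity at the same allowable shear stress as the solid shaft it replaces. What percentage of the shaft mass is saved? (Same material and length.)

25.9 %

Equal τ_max and T ⇒ the solid shaft needs d_s³ = d_o³(1−k⁴), so d_s = 40.3·(1−0.553⁴)^(1/3) = 39.00 mm.
Area ratio A_h/A_s = d_o²(1−k²)/d_s² = (1−k²)/(1−k⁴)^(2/3) = 0.7412.
Mass saving = 1 − 0.7412 = 25.9 %.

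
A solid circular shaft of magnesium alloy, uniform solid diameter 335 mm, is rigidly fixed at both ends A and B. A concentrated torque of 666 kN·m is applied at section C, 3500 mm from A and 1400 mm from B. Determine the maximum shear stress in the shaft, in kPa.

With uniform GJ and both ends fixed, compatibility θ_AC = θ_CB gives T_A·a = T_B·b, together with T_A + T_B = T₀.
T_A = T₀·b/(a+b) = 666000·1400/4900 = 190300 N·m; T_B = 475700 N·m.
τ in each portion: τ_AC = 2.58×10^7 Pa, τ_CB = 6.44×10^7 Pa; maximum is in CB.
τ_max = T_CB·r/J = 475700·0.168/1.24×10^-3 = 6.444×10^7 Pa.

64400 kPa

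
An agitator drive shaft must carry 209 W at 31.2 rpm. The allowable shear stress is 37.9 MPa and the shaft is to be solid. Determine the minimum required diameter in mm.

20.5 mm

ω = 2π·31.2/60 = 3.267 rad/s, so T = P/ω = 209 / 3.267 = 63.97 N·m.
For a solid shaft τ_max = 16T/(πd³), so d = (16T/(π τ_allow))^(1/3) = (16·63.97/(π·3.79×10^7))^(1/3) = 0.02048 m.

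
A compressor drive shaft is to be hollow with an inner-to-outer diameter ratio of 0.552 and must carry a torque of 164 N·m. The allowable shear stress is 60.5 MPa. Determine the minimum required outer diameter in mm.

For a hollow shaft with d_i/d_o = 0.552: τ_max = 16T/(π d_o³ (1−k⁴)), so d_o = [16T/(π τ_allow (1−k⁴))]^(1/3) = [16·164.0/(π·6.05×10^7·0.9072)]^(1/3) = 0.02478 m.

24.8 mm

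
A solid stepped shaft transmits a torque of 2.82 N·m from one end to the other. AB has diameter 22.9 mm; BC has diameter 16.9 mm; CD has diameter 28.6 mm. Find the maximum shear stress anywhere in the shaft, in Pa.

2.98e6 Pa

Under the same torque, τ_max = 16T/(πd³) is largest where d is smallest — segment BC (d = 16.9 mm).
τ_max = 16·2.820/(π·(0.0169)³) = 2.975×10^6 Pa.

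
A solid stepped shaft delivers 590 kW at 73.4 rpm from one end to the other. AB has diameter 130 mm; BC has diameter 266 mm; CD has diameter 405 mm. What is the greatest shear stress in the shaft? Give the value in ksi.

25.8 ksi

ω = 2π·73.4/60 = 7.686 rad/s, so T = P/ω = 590×10³ / 7.686 = 76760 N·m.
Under the same torque, τ_max = 16T/(πd³) is largest where d is smallest — segment AB (d = 130 mm).
τ_max = 16·76760/(π·(0.130)³) = 1.779×10^8 Pa.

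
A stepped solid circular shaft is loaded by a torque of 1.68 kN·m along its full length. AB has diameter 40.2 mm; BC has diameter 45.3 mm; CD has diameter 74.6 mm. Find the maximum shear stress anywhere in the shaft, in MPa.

Under the same torque, τ_max = 16T/(πd³) is largest where d is smallest — segment AB (d = 40.2 mm).
τ_max = 16·1680/(π·(0.0402)³) = 1.317×10^8 Pa.

132 MPa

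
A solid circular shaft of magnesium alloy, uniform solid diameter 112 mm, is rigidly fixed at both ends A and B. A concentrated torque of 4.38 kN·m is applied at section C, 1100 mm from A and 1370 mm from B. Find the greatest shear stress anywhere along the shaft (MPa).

8.81 MPa

With uniform GJ and both ends fixed, compatibility θ_AC = θ_CB gives T_A·a = T_B·b, together with T_A + T_B = T₀.
T_A = T₀·b/(a+b) = 4380·1370/2470 = 2429 N·m; T_B = 1951 N·m.
τ in each portion: τ_AC = 8.81×10^6 Pa, τ_CB = 7.07×10^6 Pa; maximum is in AC.
τ_max = T_AC·r/J = 2429·0.0560/1.54×10^-5 = 8.807×10^6 Pa.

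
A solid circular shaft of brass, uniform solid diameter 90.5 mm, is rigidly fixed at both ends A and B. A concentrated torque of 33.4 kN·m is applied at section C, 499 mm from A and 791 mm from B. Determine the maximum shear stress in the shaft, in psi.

20400 psi

With uniform GJ and both ends fixed, compatibility θ_AC = θ_CB gives T_A·a = T_B·b, together with T_A + T_B = T₀.
T_A = T₀·b/(a+b) = 33400·791/1290 = 20480 N·m; T_B = 12920 N·m.
τ in each portion: τ_AC = 1.41×10^8 Pa, τ_CB = 8.88×10^7 Pa; maximum is in AC.
τ_max = T_AC·r/J = 20480·0.0452/6.59×10^-6 = 1.407×10^8 Pa.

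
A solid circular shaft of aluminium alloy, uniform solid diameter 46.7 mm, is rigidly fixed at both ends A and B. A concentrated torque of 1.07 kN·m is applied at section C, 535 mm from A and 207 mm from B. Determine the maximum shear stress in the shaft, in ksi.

5.60 ksi

With uniform GJ and both ends fixed, compatibility θ_AC = θ_CB gives T_A·a = T_B·b, together with T_A + T_B = T₀.
T_A = T₀·b/(a+b) = 1070·207/742.0 = 298.5 N·m; T_B = 771.5 N·m.
τ in each portion: τ_AC = 1.49×10^7 Pa, τ_CB = 3.86×10^7 Pa; maximum is in CB.
τ_max = T_CB·r/J = 771.5·0.0234/4.67×10^-7 = 3.858×10^7 Pa.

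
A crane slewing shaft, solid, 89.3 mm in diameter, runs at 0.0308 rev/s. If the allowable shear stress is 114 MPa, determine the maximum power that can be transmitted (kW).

J = πd⁴/32 = π(0.0893)⁴/32 = 6.243×10^-6 m⁴.
T_max = τ_allow·J/r = 1.14×10^8 × 6.243×10^-6 / 0.0446 = 15940 N·m.
ω = 2π·0.0308 = 0.1935 rad/s, so P_max = T_max·ω = 3085 W.

3.08 kW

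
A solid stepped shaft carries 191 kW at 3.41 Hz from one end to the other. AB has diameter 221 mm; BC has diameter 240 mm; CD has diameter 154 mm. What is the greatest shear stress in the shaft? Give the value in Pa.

ω = 2π·3.41 = 21.43 rad/s, so T = P/ω = 191×10³ / 21.43 = 8915 N·m.
Under the same torque, τ_max = 16T/(πd³) is largest where d is smallest — segment CD (d = 154 mm).
τ_max = 16·8915/(π·(0.154)³) = 1.243×10^7 Pa.

1.24e7 Pa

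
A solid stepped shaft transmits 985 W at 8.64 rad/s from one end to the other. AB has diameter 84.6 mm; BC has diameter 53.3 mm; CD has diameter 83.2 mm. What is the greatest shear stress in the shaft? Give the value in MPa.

ω = 8.64 rad/s, so T = P/ω = 985 / 8.640 = 114.0 N·m.
Under the same torque, τ_max = 16T/(πd³) is largest where d is smallest — segment BC (d = 53.3 mm).
τ_max = 16·114.0/(π·(0.0533)³) = 3.835×10^6 Pa.

3.83 MPa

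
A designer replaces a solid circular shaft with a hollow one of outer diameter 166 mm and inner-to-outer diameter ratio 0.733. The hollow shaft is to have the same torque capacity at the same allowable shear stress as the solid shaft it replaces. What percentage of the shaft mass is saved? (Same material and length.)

41.9 %

Equal τ_max and T ⇒ the solid shaft needs d_s³ = d_o³(1−k⁴), so d_s = 166·(1−0.733⁴)^(1/3) = 148.2 mm.
Area ratio A_h/A_s = d_o²(1−k²)/d_s² = (1−k²)/(1−k⁴)^(2/3) = 0.5807.
Mass saving = 1 − 0.5807 = 41.9 %.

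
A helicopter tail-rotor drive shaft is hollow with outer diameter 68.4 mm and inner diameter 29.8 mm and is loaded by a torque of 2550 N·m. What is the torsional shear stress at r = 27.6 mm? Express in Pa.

3.40e7 Pa

J = π(d_o⁴ − d_i⁴)/32 = π(0.0684⁴ − 0.0298⁴)/32 = 2.072×10^-6 m⁴.
Shear stress varies linearly with radius: τ = T·r/J = 2550 × 0.0276 / 2.072×10^-6 = 3.398×10^7 Pa.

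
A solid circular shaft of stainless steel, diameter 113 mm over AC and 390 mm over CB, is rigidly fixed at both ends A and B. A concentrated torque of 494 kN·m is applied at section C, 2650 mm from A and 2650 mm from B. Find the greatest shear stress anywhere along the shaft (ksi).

Compatibility: T_A·a/J_AC = T_B·b/J_CB with T_A + T_B = T₀.
J_AC = 1.60×10^-5 m⁴, J_CB = 2.27×10^-3 m⁴, so T_A = T₀·(J_AC/a)/((J_AC/a)+(J_CB/b)) = 3457 N·m, T_B = 490500 N·m.
τ in each portion: τ_AC = 1.22×10^7 Pa, τ_CB = 4.21×10^7 Pa; maximum is in CB.
τ_max = T_CB·r/J = 490500·0.195/2.27×10^-3 = 4.212×10^7 Pa.

6.11 ksi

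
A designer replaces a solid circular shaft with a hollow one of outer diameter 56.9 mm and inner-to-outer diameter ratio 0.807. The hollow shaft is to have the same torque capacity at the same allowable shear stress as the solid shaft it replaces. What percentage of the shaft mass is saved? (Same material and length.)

49.6 %

Equal τ_max and T ⇒ the solid shaft needs d_s³ = d_o³(1−k⁴), so d_s = 56.9·(1−0.807⁴)^(1/3) = 47.34 mm.
Area ratio A_h/A_s = d_o²(1−k²)/d_s² = (1−k²)/(1−k⁴)^(2/3) = 0.5038.
Mass saving = 1 − 0.5038 = 49.6 %.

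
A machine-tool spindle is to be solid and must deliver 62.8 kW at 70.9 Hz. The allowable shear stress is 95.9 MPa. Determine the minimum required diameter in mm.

19.6 mm

ω = 2π·70.9 = 445.5 rad/s, so T = P/ω = 62.8×10³ / 445.5 = 141.0 N·m.
For a solid shaft τ_max = 16T/(πd³), so d = (16T/(π τ_allow))^(1/3) = (16·141.0/(π·9.59×10^7))^(1/3) = 0.01956 m.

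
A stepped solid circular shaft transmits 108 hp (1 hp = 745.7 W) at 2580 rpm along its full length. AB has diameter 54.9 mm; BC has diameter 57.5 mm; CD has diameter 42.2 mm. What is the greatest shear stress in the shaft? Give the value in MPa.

20.2 MPa

ω = 2π·2580/60 = 270.2 rad/s, so T = P/ω = 108×745.7 / 270.2 = 298.1 N·m.
Under the same torque, τ_max = 16T/(πd³) is largest where d is smallest — segment CD (d = 42.2 mm).
τ_max = 16·298.1/(π·(0.0422)³) = 2.020×10^7 Pa.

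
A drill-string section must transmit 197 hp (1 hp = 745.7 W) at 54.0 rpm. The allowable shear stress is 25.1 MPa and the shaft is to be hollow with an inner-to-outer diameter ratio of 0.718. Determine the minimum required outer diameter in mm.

ω = 2π·54.0/60 = 5.655 rad/s, so T = P/ω = 197×745.7 / 5.655 = 25980 N·m.
For a hollow shaft with d_i/d_o = 0.718: τ_max = 16T/(π d_o³ (1−k⁴)), so d_o = [16T/(π τ_allow (1−k⁴))]^(1/3) = [16·25980/(π·2.51×10^7·0.7342)]^(1/3) = 0.1929 m.

193 mm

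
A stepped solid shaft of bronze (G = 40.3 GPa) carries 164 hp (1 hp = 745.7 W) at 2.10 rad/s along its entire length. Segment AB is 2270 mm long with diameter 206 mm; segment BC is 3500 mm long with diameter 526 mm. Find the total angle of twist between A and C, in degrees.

ω = 2.10 rad/s, so T = P/ω = 164×745.7 / 2.100 = 58240 N·m.
J_AB = π(0.206)⁴/32 = 1.77×10^-4 m⁴; J_BC = π(0.526)⁴/32 = 7.52×10^-3 m⁴.
θ = (T/G)·Σ L_i/J_i = (58240/40.3×10⁹)·(2.27/1.77×10^-4 + 3.50/7.52×10^-3) = 0.01923 rad.

1.10°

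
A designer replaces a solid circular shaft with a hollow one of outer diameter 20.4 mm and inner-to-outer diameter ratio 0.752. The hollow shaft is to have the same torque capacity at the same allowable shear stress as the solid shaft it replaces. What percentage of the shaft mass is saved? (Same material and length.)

Equal τ_max and T ⇒ the solid shaft needs d_s³ = d_o³(1−k⁴), so d_s = 20.4·(1−0.752⁴)^(1/3) = 17.94 mm.
Area ratio A_h/A_s = d_o²(1−k²)/d_s² = (1−k²)/(1−k⁴)^(2/3) = 0.5618.
Mass saving = 1 − 0.5618 = 43.8 %.

43.8 %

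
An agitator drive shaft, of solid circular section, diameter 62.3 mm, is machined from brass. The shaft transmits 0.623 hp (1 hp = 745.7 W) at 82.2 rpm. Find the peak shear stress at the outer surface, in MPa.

1.14 MPa

ω = 2π·82.2/60 = 8.608 rad/s, so T = P/ω = 0.623×745.7 / 8.608 = 53.97 N·m.
J = πd⁴/32 = π(0.0623)⁴/32 = 1.479×10^-6 m⁴.
τ_max = T·r/J = 53.97 × 0.0311 / 1.479×10^-6 = 1.137×10^6 Pa.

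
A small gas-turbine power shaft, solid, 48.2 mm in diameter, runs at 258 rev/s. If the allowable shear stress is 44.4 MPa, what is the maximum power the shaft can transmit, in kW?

J = πd⁴/32 = π(0.0482)⁴/32 = 5.299×10^-7 m⁴.
T_max = τ_allow·J/r = 4.44×10^7 × 5.299×10^-7 / 0.0241 = 976.2 N·m.
ω = 2π·258 = 1621 rad/s, so P_max = T_max·ω = 1.583×10^6 W.

1580 kW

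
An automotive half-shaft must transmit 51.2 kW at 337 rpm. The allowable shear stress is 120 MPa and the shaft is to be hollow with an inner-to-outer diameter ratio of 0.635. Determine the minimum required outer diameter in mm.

ω = 2π·337/60 = 35.29 rad/s, so T = P/ω = 51.2×10³ / 35.29 = 1451 N·m.
For a hollow shaft with d_i/d_o = 0.635: τ_max = 16T/(π d_o³ (1−k⁴)), so d_o = [16T/(π τ_allow (1−k⁴))]^(1/3) = [16·1451/(π·1.20×10^8·0.8374)]^(1/3) = 0.04189 m.

41.9 mm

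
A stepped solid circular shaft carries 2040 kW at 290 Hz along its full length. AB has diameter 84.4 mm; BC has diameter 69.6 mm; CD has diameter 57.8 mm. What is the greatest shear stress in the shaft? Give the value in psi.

4280 psi

ω = 2π·290 = 1822 rad/s, so T = P/ω = 2040×10³ / 1822 = 1120 N·m.
Under the same torque, τ_max = 16T/(πd³) is largest where d is smallest — segment CD (d = 57.8 mm).
τ_max = 16·1120/(π·(0.0578)³) = 2.953×10^7 Pa.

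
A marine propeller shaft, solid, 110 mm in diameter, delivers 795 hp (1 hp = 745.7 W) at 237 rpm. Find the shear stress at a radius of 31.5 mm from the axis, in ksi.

ω = 2π·237/60 = 24.82 rad/s, so T = P/ω = 795×745.7 / 24.82 = 23890 N·m.
J = πd⁴/32 = π(0.110)⁴/32 = 1.437×10^-5 m⁴.
Shear stress varies linearly with radius: τ = T·r/J = 23890 × 0.0315 / 1.437×10^-5 = 5.235×10^7 Pa.

7.59 ksi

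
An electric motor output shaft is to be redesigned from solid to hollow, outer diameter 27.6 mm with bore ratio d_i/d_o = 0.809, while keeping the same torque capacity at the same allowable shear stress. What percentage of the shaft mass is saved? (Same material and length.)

49.8 %

Equal τ_max and T ⇒ the solid shaft needs d_s³ = d_o³(1−k⁴), so d_s = 27.6·(1−0.809⁴)^(1/3) = 22.91 mm.
Area ratio A_h/A_s = d_o²(1−k²)/d_s² = (1−k²)/(1−k⁴)^(2/3) = 0.5016.
Mass saving = 1 − 0.5016 = 49.8 %.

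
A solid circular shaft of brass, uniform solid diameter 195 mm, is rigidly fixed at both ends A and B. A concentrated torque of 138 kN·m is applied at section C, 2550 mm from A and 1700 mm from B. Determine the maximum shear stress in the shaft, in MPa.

With uniform GJ and both ends fixed, compatibility θ_AC = θ_CB gives T_A·a = T_B·b, together with T_A + T_B = T₀.
T_A = T₀·b/(a+b) = 138000·1700/4250 = 55200 N·m; T_B = 82800 N·m.
τ in each portion: τ_AC = 3.79×10^7 Pa, τ_CB = 5.69×10^7 Pa; maximum is in CB.
τ_max = T_CB·r/J = 82800·0.0975/1.42×10^-4 = 5.687×10^7 Pa.

56.9 MPa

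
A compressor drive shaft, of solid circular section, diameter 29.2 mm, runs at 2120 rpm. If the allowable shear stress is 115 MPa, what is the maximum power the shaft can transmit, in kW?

125 kW

J = πd⁴/32 = π(0.0292)⁴/32 = 7.137×10^-8 m⁴.
T_max = τ_allow·J/r = 1.15×10^8 × 7.137×10^-8 / 0.0146 = 562.2 N·m.
ω = 2π·2120/60 = 222.0 rad/s, so P_max = T_max·ω = 1.248×10^5 W.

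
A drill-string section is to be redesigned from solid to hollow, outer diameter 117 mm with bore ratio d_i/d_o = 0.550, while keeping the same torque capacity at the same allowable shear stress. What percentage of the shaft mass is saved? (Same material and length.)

25.6 %

Equal τ_max and T ⇒ the solid shaft needs d_s³ = d_o³(1−k⁴), so d_s = 117·(1−0.550⁴)^(1/3) = 113.3 mm.
Area ratio A_h/A_s = d_o²(1−k²)/d_s² = (1−k²)/(1−k⁴)^(2/3) = 0.7436.
Mass saving = 1 − 0.7436 = 25.6 %.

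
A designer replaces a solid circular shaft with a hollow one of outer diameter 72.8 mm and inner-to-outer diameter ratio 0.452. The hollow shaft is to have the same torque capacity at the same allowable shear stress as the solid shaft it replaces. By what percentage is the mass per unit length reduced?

Equal τ_max and T ⇒ the solid shaft needs d_s³ = d_o³(1−k⁴), so d_s = 72.8·(1−0.452⁴)^(1/3) = 71.77 mm.
Area ratio A_h/A_s = d_o²(1−k²)/d_s² = (1−k²)/(1−k⁴)^(2/3) = 0.8186.
Mass saving = 1 − 0.8186 = 18.1 %.

18.1 %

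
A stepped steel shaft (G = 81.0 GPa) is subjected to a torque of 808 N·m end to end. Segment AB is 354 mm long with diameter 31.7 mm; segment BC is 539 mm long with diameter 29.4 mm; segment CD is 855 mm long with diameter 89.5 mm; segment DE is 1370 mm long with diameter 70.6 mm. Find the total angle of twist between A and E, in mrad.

116 mrad

J_AB = π(0.0317)⁴/32 = 9.91×10^-8 m⁴; J_BC = π(0.0294)⁴/32 = 7.33×10^-8 m⁴; J_CD = π(0.0895)⁴/32 = 6.30×10^-6 m⁴; J_DE = π(0.0706)⁴/32 = 2.44×10^-6 m⁴.
θ = (T/G)·Σ L_i/J_i = (808.0/81.0×10⁹)·(0.354/9.91×10^-8 + 0.539/7.33×10^-8 + 0.855/6.30×10^-6 + 1.37/2.44×10^-6) = 0.1159 rad.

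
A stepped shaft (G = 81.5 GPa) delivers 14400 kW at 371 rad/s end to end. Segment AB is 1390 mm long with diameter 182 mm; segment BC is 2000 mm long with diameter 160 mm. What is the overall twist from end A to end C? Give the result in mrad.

ω = 371 rad/s, so T = P/ω = 14400×10³ / 371.0 = 38810 N·m.
J_AB = π(0.182)⁴/32 = 1.08×10^-4 m⁴; J_BC = π(0.160)⁴/32 = 6.43×10^-5 m⁴.
θ = (T/G)·Σ L_i/J_i = (38810/81.5×10⁹)·(1.39/1.08×10^-4 + 2.00/6.43×10^-5) = 0.02095 rad.

20.9 mrad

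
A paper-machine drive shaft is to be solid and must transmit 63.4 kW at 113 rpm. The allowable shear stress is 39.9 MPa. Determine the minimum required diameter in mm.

88.1 mm

ω = 2π·113/60 = 11.83 rad/s, so T = P/ω = 63.4×10³ / 11.83 = 5358 N·m.
For a solid shaft τ_max = 16T/(πd³), so d = (16T/(π τ_allow))^(1/3) = (16·5358/(π·3.99×10^7))^(1/3) = 0.08810 m.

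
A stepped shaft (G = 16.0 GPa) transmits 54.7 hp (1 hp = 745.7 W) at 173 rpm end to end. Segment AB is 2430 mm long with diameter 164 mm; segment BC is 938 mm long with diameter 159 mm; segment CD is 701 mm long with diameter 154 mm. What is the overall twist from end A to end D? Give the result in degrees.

ω = 2π·173/60 = 18.12 rad/s, so T = P/ω = 54.7×745.7 / 18.12 = 2252 N·m.
J_AB = π(0.164)⁴/32 = 7.10×10^-5 m⁴; J_BC = π(0.159)⁴/32 = 6.27×10^-5 m⁴; J_CD = π(0.154)⁴/32 = 5.52×10^-5 m⁴.
θ = (T/G)·Σ L_i/J_i = (2252/16.0×10⁹)·(2.43/7.10×10^-5 + 0.938/6.27×10^-5 + 0.701/5.52×10^-5) = 8.705×10^-3 rad.

0.499°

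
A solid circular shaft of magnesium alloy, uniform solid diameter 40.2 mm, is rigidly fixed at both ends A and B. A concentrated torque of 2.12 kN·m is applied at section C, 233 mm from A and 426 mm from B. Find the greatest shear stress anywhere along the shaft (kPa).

107000 kPa

With uniform GJ and both ends fixed, compatibility θ_AC = θ_CB gives T_A·a = T_B·b, together with T_A + T_B = T₀.
T_A = T₀·b/(a+b) = 2120·426/659.0 = 1370 N·m; T_B = 749.6 N·m.
τ in each portion: τ_AC = 1.07×10^8 Pa, τ_CB = 5.88×10^7 Pa; maximum is in AC.
τ_max = T_AC·r/J = 1370·0.0201/2.56×10^-7 = 1.074×10^8 Pa.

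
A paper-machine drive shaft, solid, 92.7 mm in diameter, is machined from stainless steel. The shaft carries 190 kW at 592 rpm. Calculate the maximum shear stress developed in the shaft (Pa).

ω = 2π·592/60 = 61.99 rad/s, so T = P/ω = 190×10³ / 61.99 = 3065 N·m.
J = πd⁴/32 = π(0.0927)⁴/32 = 7.250×10^-6 m⁴.
τ_max = T·r/J = 3065 × 0.0464 / 7.250×10^-6 = 1.959×10^7 Pa.

1.96e7 Pa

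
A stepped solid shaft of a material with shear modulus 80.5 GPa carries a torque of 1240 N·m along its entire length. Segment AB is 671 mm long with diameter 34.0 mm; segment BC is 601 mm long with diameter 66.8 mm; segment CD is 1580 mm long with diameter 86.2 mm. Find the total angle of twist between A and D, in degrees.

J_AB = π(0.0340)⁴/32 = 1.31×10^-7 m⁴; J_BC = π(0.0668)⁴/32 = 1.95×10^-6 m⁴; J_CD = π(0.0862)⁴/32 = 5.42×10^-6 m⁴.
θ = (T/G)·Σ L_i/J_i = (1240/80.5×10⁹)·(0.671/1.31×10^-7 + 0.601/1.95×10^-6 + 1.58/5.42×10^-6) = 0.08801 rad.

5.04°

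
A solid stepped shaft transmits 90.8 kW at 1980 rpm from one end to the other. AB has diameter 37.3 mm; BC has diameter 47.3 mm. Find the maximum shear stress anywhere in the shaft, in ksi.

ω = 2π·1980/60 = 207.3 rad/s, so T = P/ω = 90.8×10³ / 207.3 = 437.9 N·m.
Under the same torque, τ_max = 16T/(πd³) is largest where d is smallest — segment AB (d = 37.3 mm).
τ_max = 16·437.9/(π·(0.0373)³) = 4.298×10^7 Pa.

6.23 ksi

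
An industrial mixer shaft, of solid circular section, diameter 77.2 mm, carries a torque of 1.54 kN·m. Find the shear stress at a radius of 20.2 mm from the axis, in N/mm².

8.92 N/mm²

J = πd⁴/32 = π(0.0772)⁴/32 = 3.487×10^-6 m⁴.
Shear stress varies linearly with radius: τ = T·r/J = 1540 × 0.0202 / 3.487×10^-6 = 8.921×10^6 Pa.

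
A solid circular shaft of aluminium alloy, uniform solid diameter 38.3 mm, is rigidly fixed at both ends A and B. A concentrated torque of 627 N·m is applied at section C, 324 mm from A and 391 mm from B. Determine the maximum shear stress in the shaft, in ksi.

With uniform GJ and both ends fixed, compatibility θ_AC = θ_CB gives T_A·a = T_B·b, together with T_A + T_B = T₀.
T_A = T₀·b/(a+b) = 627.0·391/715.0 = 342.9 N·m; T_B = 284.1 N·m.
τ in each portion: τ_AC = 3.11×10^7 Pa, τ_CB = 2.58×10^7 Pa; maximum is in AC.
τ_max = T_AC·r/J = 342.9·0.0191/2.11×10^-7 = 3.108×10^7 Pa.

4.51 ksi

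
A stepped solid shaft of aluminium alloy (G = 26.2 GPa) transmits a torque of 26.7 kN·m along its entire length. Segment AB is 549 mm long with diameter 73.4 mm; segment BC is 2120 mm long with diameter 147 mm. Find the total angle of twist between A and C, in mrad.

243 mrad

J_AB = π(0.0734)⁴/32 = 2.85×10^-6 m⁴; J_BC = π(0.147)⁴/32 = 4.58×10^-5 m⁴.
θ = (T/G)·Σ L_i/J_i = (26700/26.2×10⁹)·(0.549/2.85×10^-6 + 2.12/4.58×10^-5) = 0.2435 rad.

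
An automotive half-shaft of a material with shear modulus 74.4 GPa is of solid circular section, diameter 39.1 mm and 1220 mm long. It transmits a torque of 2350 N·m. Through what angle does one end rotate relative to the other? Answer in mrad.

168 mrad

J = πd⁴/32 = π(0.0391)⁴/32 = 2.295×10^-7 m⁴.
θ = T·L/(G·J) = 2350 × 1.22 / (74.4×10⁹ × 2.295×10^-7) = 0.1679 rad.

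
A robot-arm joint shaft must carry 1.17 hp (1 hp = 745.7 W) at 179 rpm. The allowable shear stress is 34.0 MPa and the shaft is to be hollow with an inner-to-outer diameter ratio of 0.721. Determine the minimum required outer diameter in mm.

ω = 2π·179/60 = 18.74 rad/s, so T = P/ω = 1.17×745.7 / 18.74 = 46.54 N·m.
For a hollow shaft with d_i/d_o = 0.721: τ_max = 16T/(π d_o³ (1−k⁴)), so d_o = [16T/(π τ_allow (1−k⁴))]^(1/3) = [16·46.54/(π·3.40×10^7·0.7298)]^(1/3) = 0.02122 m.

21.2 mm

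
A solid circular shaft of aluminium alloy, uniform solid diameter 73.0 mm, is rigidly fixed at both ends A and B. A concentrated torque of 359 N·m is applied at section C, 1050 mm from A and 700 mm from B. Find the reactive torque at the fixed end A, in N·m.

With uniform GJ and both ends fixed, compatibility θ_AC = θ_CB gives T_A·a = T_B·b, together with T_A + T_B = T₀.
T_A = T₀·b/(a+b) = 359.0·700/1750 = 143.6 N·m; T_B = 215.4 N·m.

144 N·m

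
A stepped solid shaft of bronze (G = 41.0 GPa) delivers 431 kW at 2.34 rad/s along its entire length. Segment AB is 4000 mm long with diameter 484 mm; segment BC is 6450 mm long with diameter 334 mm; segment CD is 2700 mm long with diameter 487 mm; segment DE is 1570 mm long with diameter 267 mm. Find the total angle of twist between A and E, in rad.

0.0434 rad

ω = 2.34 rad/s, so T = P/ω = 431×10³ / 2.340 = 184200 N·m.
J_AB = π(0.484)⁴/32 = 5.39×10^-3 m⁴; J_BC = π(0.334)⁴/32 = 1.22×10^-3 m⁴; J_CD = π(0.487)⁴/32 = 5.52×10^-3 m⁴; J_DE = π(0.267)⁴/32 = 4.99×10^-4 m⁴.
θ = (T/G)·Σ L_i/J_i = (184200/41.0×10⁹)·(4.00/5.39×10^-3 + 6.45/1.22×10^-3 + 2.70/5.52×10^-3 + 1.57/4.99×10^-4) = 0.04338 rad.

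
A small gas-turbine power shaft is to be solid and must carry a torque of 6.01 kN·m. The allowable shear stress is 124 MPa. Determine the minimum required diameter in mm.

For a solid shaft τ_max = 16T/(πd³), so d = (16T/(π τ_allow))^(1/3) = (16·6010/(π·1.24×10^8))^(1/3) = 0.06273 m.

62.7 mm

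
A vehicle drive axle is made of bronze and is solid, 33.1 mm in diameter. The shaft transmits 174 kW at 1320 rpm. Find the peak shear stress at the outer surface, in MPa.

177 MPa

ω = 2π·1320/60 = 138.2 rad/s, so T = P/ω = 174×10³ / 138.2 = 1259 N·m.
J = πd⁴/32 = π(0.0331)⁴/32 = 1.178×10^-7 m⁴.
τ_max = T·r/J = 1259 × 0.0166 / 1.178×10^-7 = 1.768×10^8 Pa.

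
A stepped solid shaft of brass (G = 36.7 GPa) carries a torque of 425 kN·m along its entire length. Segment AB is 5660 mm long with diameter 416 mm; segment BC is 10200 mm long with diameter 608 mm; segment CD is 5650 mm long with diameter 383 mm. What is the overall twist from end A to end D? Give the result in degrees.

3.56°

J_AB = π(0.416)⁴/32 = 2.94×10^-3 m⁴; J_BC = π(0.608)⁴/32 = 0.0134 m⁴; J_CD = π(0.383)⁴/32 = 2.11×10^-3 m⁴.
θ = (T/G)·Σ L_i/J_i = (425000/36.7×10⁹)·(5.66/2.94×10^-3 + 10.2/0.0134 + 5.65/2.11×10^-3) = 0.06207 rad.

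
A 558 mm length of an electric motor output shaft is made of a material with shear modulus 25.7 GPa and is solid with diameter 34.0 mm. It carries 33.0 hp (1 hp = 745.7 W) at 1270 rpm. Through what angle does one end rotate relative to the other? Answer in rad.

ω = 2π·1270/60 = 133.0 rad/s, so T = P/ω = 33.0×745.7 / 133.0 = 185.0 N·m.
J = πd⁴/32 = π(0.0340)⁴/32 = 1.312×10^-7 m⁴.
θ = T·L/(G·J) = 185.0 × 0.558 / (25.7×10⁹ × 1.312×10^-7) = 0.03062 rad.

0.0306 rad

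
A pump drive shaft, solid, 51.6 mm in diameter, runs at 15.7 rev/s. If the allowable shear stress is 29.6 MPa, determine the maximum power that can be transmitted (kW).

78.8 kW

J = πd⁴/32 = π(0.0516)⁴/32 = 6.960×10^-7 m⁴.
T_max = τ_allow·J/r = 2.96×10^7 × 6.960×10^-7 / 0.0258 = 798.5 N·m.
ω = 2π·15.7 = 98.65 rad/s, so P_max = T_max·ω = 7.877×10^4 W.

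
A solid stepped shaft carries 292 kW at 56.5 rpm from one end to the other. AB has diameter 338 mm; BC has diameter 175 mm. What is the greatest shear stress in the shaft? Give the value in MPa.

46.9 MPa

ω = 2π·56.5/60 = 5.917 rad/s, so T = P/ω = 292×10³ / 5.917 = 49350 N·m.
Under the same torque, τ_max = 16T/(πd³) is largest where d is smallest — segment BC (d = 175 mm).
τ_max = 16·49350/(π·(0.175)³) = 4.690×10^7 Pa.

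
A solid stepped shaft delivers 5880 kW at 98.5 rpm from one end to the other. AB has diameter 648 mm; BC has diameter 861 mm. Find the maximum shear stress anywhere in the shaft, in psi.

1550 psi

ω = 2π·98.5/60 = 10.31 rad/s, so T = P/ω = 5880×10³ / 10.31 = 570000 N·m.
Under the same torque, τ_max = 16T/(πd³) is largest where d is smallest — segment AB (d = 648 mm).
τ_max = 16·570000/(π·(0.648)³) = 1.067×10^7 Pa.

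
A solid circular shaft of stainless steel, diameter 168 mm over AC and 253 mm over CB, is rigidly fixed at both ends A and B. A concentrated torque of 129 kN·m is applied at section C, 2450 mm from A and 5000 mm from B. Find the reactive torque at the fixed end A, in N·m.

Compatibility: T_A·a/J_AC = T_B·b/J_CB with T_A + T_B = T₀.
J_AC = 7.82×10^-5 m⁴, J_CB = 4.02×10^-4 m⁴, so T_A = T₀·(J_AC/a)/((J_AC/a)+(J_CB/b)) = 36650 N·m, T_B = 92350 N·m.

36600 N·m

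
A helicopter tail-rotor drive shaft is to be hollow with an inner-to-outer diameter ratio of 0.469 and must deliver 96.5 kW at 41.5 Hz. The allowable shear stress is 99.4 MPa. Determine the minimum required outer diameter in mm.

27.1 mm

ω = 2π·41.5 = 260.8 rad/s, so T = P/ω = 96.5×10³ / 260.8 = 370.1 N·m.
For a hollow shaft with d_i/d_o = 0.469: τ_max = 16T/(π d_o³ (1−k⁴)), so d_o = [16T/(π τ_allow (1−k⁴))]^(1/3) = [16·370.1/(π·9.94×10^7·0.9516)]^(1/3) = 0.02711 m.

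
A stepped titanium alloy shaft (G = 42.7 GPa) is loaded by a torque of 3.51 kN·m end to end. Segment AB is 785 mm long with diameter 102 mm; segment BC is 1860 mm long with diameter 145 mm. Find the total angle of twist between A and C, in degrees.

J_AB = π(0.102)⁴/32 = 1.06×10^-5 m⁴; J_BC = π(0.145)⁴/32 = 4.34×10^-5 m⁴.
θ = (T/G)·Σ L_i/J_i = (3510/42.7×10⁹)·(0.785/1.06×10^-5 + 1.86/4.34×10^-5) = 9.595×10^-3 rad.

0.550°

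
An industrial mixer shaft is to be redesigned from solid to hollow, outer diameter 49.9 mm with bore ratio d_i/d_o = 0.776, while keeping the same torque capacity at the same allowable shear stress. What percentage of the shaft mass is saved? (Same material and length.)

46.3 %

Equal τ_max and T ⇒ the solid shaft needs d_s³ = d_o³(1−k⁴), so d_s = 49.9·(1−0.776⁴)^(1/3) = 42.94 mm.
Area ratio A_h/A_s = d_o²(1−k²)/d_s² = (1−k²)/(1−k⁴)^(2/3) = 0.5371.
Mass saving = 1 − 0.5371 = 46.3 %.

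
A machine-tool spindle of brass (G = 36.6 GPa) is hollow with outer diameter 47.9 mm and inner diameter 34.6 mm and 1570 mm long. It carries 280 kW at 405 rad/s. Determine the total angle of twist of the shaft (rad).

ω = 405 rad/s, so T = P/ω = 280×10³ / 405.0 = 691.4 N·m.
J = π(d_o⁴ − d_i⁴)/32 = π(0.0479⁴ − 0.0346⁴)/32 = 3.761×10^-7 m⁴.
θ = T·L/(G·J) = 691.4 × 1.57 / (36.6×10⁹ × 3.761×10^-7) = 0.07885 rad.

0.0788 rad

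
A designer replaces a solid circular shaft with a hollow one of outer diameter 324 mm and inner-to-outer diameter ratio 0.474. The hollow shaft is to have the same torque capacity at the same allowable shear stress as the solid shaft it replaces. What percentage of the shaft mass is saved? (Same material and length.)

Equal τ_max and T ⇒ the solid shaft needs d_s³ = d_o³(1−k⁴), so d_s = 324·(1−0.474⁴)^(1/3) = 318.5 mm.
Area ratio A_h/A_s = d_o²(1−k²)/d_s² = (1−k²)/(1−k⁴)^(2/3) = 0.8026.
Mass saving = 1 − 0.8026 = 19.7 %.

19.7 %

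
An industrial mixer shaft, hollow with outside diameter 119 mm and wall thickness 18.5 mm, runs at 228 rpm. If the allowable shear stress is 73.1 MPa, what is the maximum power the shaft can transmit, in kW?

447 kW

J = π(d_o⁴ − d_i⁴)/32 = π(0.119⁴ − 0.0820⁴)/32 = 1.525×10^-5 m⁴.
T_max = τ_allow·J/r = 7.31×10^7 × 1.525×10^-5 / 0.0595 = 18730 N·m.
ω = 2π·228/60 = 23.88 rad/s, so P_max = T_max·ω = 4.473×10^5 W.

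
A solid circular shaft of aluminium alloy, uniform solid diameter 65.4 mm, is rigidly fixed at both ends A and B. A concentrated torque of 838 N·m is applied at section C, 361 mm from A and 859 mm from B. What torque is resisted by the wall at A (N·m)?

590 N·m

With uniform GJ and both ends fixed, compatibility θ_AC = θ_CB gives T_A·a = T_B·b, together with T_A + T_B = T₀.
T_A = T₀·b/(a+b) = 838.0·859/1220 = 590.0 N·m; T_B = 248.0 N·m.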